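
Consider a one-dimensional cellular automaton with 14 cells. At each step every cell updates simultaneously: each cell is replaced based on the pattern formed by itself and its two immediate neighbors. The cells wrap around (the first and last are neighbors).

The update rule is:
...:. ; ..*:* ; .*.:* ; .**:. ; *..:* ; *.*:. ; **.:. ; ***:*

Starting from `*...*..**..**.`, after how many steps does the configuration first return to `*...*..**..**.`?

**.****..**...
....**.**..*.*
*..*.....***.*
.****...*.*...
*.**.*.**.**..
*....*......**
.*..***....*.*
.***.*.*..**.*
..*..*.***...*
******..*.*.**
*****.***.*..*
****...*..***.
.**.*.****.*..
*...*..**..**.

14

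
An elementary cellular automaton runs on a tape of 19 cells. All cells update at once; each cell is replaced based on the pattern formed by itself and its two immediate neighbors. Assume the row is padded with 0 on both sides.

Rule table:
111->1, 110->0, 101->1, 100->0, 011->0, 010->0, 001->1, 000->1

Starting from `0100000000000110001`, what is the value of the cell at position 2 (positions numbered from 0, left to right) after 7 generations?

0

generation 1: 1001111111111000110
generation 2: 0010111111110011000
generation 3: 1101011111100100011
generation 4: 0010101111001001100
generation 5: 1101010110010010001
generation 6: 0010101000100100110
generation 7: 1101010011001001000
position 2 holds 0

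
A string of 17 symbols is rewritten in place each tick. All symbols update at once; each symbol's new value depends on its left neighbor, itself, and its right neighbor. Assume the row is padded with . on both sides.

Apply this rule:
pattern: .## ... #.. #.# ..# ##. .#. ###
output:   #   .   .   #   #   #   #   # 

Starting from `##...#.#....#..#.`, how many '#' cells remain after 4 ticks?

16

tick 1: ##..####...##.##.
tick 2: ##.#####..######.
tick 3: ########.#######.
tick 4: ################.
count of #: 16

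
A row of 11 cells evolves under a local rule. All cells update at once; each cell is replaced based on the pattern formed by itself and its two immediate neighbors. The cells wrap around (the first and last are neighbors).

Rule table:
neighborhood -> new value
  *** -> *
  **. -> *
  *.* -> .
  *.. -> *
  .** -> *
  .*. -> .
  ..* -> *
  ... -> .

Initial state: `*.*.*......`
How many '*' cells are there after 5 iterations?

6

iteration 1: .....*....*
iteration 2: *...*.*..*.
iteration 3: .*.*...**..
iteration 4: *...*.****.
iteration 5: .*.*..****.
count of *: 6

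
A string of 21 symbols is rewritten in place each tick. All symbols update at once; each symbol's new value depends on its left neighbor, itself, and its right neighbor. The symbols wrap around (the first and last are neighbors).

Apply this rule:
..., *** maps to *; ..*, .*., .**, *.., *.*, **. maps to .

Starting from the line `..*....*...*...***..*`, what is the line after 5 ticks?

..****...*.......**..

tick 1: ....**...*...*..*....
tick 2: ***....*...*......***
tick 3: **..**...*...****..**
tick 4: *......*...*..**....*
tick 5: ..****...*.......**..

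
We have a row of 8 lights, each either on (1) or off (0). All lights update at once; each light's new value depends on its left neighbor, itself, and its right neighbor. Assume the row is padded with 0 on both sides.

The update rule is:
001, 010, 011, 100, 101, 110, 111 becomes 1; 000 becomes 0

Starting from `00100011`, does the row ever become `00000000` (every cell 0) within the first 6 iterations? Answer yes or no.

iteration 1: 01110111
iteration 2: 11111111
iteration 3: 11111111  (fixed point — unchanged through iteration 6)
iteration 6 is 11111111, still not uniform 0

no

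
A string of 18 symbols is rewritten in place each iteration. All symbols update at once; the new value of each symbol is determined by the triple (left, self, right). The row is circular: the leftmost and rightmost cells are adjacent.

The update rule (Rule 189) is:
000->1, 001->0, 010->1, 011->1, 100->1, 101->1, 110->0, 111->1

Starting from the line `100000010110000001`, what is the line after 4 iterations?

011111011101111101
111110111011111011
111101110111110111
111011101111101111

111011101111101111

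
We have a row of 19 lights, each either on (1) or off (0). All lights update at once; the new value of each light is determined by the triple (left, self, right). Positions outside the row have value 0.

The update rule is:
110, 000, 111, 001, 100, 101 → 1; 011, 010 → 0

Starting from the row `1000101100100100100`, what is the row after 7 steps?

step 1: 0111010111011011011
step 2: 1011101011101101101
step 3: 0101110101110110110
step 4: 1010111010111011011
step 5: 0101011101011101101
step 6: 1010101110101110110
step 7: 0101010111010111011

0101010111010111011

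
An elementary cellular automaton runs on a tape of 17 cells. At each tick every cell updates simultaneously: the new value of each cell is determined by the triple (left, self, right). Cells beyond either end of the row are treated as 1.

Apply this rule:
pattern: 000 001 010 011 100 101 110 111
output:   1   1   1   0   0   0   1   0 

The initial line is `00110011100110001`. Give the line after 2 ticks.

01010101101010010

01010100101010110
01010101101010010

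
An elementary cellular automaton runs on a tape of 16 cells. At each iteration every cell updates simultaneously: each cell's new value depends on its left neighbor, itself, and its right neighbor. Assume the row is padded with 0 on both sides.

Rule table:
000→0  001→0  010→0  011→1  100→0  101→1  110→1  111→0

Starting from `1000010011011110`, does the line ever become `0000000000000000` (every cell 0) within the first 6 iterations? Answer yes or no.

0000000011110010
0000000010010000
0000000000000000
all cells are 0 at iteration 3

yes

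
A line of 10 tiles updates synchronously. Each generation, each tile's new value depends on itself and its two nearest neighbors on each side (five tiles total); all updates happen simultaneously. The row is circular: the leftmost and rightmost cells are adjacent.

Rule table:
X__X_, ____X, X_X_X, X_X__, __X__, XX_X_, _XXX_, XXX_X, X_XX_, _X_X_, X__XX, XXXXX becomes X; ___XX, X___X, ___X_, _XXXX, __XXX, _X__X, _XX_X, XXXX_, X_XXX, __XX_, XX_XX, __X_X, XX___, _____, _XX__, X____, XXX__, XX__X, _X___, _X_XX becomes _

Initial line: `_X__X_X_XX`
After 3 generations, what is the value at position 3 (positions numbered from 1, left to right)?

X

XX_X_XX_X_
X_XX_X_XX_
X_X_XX_X_X
position 3 holds X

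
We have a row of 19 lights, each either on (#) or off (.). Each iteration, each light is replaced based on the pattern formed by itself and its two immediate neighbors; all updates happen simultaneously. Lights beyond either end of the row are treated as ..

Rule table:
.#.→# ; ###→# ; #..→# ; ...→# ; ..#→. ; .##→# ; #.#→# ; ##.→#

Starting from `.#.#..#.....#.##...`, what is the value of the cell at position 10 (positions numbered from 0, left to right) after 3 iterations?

.####.#####.#######
.##################
.##################
position 10 holds #

#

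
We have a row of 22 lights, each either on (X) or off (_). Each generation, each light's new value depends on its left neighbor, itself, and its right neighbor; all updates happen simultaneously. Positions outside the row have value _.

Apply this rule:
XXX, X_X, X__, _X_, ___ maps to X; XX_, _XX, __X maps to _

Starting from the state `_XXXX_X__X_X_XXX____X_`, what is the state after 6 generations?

generation 1: __XX_XXX_XXXX_X_XXX_XX
generation 2: X___X_X_X_XX_XXX_X_X__
generation 3: XXX_XXXXXX__X_X_XXXXXX
generation 4: _X_X_XXXX_X_XXXX_XXXX_
generation 5: _XXXX_XX_XXX_XX_X_XX_X
generation 6: __XX_X__X_X_X__XXX__XX

__XX_X__X_X_X__XXX__XX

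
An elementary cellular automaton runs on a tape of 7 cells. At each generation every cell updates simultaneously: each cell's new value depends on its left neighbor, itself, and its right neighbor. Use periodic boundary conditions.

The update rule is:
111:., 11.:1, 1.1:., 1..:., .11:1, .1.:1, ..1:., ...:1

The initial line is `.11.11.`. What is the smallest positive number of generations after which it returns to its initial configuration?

1

.11.11.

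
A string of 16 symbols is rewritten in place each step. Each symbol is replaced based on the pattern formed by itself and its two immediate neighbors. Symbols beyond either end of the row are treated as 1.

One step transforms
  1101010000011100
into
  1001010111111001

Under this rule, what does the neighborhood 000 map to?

1

At position 7 the neighborhood is 000; the next row has 1 there.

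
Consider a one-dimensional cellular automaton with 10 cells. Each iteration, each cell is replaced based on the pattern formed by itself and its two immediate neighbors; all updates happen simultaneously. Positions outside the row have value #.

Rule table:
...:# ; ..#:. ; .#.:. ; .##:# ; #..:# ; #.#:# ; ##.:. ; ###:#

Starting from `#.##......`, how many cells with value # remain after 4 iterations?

8

iteration 1: .##.#####.
iteration 2: ##.#####.#
iteration 3: #.#####.##
iteration 4: .#####.###
count of #: 8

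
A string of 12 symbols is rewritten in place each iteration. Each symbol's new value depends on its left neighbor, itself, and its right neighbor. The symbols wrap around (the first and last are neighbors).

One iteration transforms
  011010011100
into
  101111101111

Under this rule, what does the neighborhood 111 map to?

At position 8 the neighborhood is 111; the next row has 1 there.

1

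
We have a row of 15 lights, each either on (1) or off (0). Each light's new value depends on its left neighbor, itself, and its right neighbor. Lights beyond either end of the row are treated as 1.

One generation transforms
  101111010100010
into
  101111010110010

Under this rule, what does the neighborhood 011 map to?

At position 2 the neighborhood is 011; the next row has 1 there.

1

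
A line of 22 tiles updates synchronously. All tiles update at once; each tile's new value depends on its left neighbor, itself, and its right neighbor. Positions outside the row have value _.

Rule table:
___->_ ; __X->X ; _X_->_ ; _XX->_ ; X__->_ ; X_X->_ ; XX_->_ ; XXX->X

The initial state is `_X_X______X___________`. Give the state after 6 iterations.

____X_________________

iteration 1: X________X____________
iteration 2: ________X_____________
iteration 3: _______X______________
iteration 4: ______X_______________
iteration 5: _____X________________
iteration 6: ____X_________________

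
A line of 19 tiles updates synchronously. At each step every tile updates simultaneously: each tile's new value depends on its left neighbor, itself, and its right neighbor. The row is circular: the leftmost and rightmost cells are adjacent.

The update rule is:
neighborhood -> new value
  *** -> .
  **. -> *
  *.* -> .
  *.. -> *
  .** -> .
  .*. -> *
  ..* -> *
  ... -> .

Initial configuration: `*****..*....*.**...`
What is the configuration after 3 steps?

....*****..**..**.*
*..*....***.***.*.*
*****..*..*...*.*..

*****..*..*...*.*..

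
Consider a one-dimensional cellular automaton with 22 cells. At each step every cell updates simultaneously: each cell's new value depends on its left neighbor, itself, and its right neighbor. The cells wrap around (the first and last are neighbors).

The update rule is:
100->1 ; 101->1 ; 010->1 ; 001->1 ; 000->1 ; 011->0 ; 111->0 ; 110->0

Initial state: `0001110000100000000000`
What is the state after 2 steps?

1110001111111111111111
0001110000000000000000

0001110000000000000000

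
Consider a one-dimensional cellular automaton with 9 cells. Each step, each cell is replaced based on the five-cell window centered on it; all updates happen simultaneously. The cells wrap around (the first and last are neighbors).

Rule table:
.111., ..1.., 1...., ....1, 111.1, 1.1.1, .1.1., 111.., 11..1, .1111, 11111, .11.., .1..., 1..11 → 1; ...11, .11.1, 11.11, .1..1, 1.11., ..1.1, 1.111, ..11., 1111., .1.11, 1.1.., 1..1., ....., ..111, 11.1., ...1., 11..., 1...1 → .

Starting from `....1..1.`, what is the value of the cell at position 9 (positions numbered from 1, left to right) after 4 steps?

.

1.1.1..11
1.11..1.1
...11....
.1..1.1..
position 9 holds .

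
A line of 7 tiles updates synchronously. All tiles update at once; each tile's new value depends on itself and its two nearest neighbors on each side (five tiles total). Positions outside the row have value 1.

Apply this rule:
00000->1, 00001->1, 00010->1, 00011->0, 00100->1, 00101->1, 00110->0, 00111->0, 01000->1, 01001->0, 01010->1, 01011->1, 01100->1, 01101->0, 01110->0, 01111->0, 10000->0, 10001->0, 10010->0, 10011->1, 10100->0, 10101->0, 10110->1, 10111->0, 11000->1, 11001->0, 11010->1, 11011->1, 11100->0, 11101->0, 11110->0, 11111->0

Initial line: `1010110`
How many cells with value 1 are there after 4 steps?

4

0101101
1011010
0110101
1101010
count of 1: 4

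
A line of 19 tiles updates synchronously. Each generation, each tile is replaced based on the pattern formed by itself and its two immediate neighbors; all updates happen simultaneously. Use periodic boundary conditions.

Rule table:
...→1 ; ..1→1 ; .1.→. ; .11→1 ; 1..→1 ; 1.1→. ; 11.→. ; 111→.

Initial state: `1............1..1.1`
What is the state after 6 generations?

1..1............1..

.111111111111.11..1
.1............1.11.
1.111111111111..1.1
..1...........11..1
11.111111111111.11.
1..1............1..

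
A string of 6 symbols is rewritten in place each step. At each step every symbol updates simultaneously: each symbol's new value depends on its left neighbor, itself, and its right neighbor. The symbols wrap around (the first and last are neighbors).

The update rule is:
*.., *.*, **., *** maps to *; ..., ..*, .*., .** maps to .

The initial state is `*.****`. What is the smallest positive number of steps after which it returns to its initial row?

step 1: **.***
step 2: ***.**
step 3: ****.*
step 4: *****.
step 5: .*****
step 6: *.****

6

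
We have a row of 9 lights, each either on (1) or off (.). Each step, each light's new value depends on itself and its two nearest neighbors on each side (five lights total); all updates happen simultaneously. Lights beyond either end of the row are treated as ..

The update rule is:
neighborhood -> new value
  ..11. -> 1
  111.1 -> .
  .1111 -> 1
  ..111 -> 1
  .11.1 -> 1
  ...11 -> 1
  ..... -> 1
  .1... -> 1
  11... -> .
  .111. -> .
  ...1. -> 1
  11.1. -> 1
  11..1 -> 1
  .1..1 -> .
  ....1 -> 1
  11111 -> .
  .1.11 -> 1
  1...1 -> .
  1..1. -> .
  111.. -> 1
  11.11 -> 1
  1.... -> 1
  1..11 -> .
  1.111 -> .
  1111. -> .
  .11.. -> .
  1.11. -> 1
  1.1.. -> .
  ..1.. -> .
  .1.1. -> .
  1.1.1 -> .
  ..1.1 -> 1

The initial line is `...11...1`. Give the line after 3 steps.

111...1..

1111...1.
11.1..1.1
111...1..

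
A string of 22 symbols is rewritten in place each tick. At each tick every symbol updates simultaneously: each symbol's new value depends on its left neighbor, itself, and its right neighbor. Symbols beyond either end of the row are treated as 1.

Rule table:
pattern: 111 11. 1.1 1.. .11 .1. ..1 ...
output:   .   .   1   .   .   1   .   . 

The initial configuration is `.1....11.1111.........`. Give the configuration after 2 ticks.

11......1.............
........1.............

........1.............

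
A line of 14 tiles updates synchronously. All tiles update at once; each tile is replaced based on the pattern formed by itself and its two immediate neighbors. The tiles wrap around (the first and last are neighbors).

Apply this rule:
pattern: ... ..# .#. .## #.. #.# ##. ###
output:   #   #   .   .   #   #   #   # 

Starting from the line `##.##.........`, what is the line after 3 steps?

.##.##########
#.##.#########
##.##.########

##.##.########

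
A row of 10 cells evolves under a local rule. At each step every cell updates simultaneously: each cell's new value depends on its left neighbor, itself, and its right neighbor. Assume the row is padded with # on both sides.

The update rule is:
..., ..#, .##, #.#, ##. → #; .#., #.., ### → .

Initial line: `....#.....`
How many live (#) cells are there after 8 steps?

6

.###..####
##.#.##...
.##.###.##
#####.###.
....###.##
.####.###.
##..###.##
.#.##.###.
count of #: 6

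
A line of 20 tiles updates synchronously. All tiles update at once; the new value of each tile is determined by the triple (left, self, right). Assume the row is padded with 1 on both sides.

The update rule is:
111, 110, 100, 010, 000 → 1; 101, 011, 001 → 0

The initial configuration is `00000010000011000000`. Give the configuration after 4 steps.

11111110011111001110

11111011111001111110
11111001111100111110
11111100111110011110
11111110011111001110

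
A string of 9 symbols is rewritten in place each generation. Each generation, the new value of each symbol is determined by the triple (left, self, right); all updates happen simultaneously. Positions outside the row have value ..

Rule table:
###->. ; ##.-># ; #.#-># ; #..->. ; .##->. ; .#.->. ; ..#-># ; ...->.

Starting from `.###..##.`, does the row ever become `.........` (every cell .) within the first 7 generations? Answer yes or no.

no

#..#.#.#.
..#.#.#..
.#.#.#...
#.#.#....
.#.#.....
#.#......
.#.......
generation 7 is .#......., still not uniform .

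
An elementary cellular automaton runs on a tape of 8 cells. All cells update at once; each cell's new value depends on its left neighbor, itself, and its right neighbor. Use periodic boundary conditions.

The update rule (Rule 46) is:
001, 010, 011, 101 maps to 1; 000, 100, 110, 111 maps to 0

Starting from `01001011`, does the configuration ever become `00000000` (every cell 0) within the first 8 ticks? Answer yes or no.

no

11011110
10110001
01100011
11000110
10001101
00011011
00110110
01101100
tick 8 is 01101100, still not uniform 0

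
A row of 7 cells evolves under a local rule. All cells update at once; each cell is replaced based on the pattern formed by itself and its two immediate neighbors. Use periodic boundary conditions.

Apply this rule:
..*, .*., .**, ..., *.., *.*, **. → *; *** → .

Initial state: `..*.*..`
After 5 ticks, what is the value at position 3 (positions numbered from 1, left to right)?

*

*******
.......
*******  (repeats tick 1; period 2)
tick 5: *******
position 3 holds *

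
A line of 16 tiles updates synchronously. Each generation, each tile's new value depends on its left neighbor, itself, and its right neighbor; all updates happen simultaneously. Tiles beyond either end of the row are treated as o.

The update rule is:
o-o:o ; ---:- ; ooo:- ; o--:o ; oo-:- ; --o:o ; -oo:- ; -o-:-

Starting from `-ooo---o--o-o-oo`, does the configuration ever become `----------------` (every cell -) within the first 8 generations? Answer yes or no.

no

generation 1: o---o-o-oo-o-o--
generation 2: -o-o-o-o--o-o-oo
generation 3: o-o-o-o-oo-o-o--
generation 4: -o-o-o-o--o-o-oo  (repeats generation 2; period 2)
generation 8: -o-o-o-o--o-o-oo
generation 8 is -o-o-o-o--o-o-oo, still not uniform -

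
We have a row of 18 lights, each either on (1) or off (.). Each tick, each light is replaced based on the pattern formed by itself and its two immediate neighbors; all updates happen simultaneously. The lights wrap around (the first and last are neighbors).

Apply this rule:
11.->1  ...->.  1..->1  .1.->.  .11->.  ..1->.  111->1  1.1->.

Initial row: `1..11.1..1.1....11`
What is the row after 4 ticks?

11..1..1....1....1
111..1..1....1....
.111..1..1....1...
..111..1..1....1..

..111..1..1....1..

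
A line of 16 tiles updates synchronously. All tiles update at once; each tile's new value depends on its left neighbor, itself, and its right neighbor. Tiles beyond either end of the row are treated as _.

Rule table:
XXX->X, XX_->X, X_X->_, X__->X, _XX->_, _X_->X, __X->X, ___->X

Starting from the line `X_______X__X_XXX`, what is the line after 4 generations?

generation 1: XXXXXXXXXXXX__XX
generation 2: _XXXXXXXXXXXXX_X
generation 3: X_XXXXXXXXXXXX_X
generation 4: X__XXXXXXXXXXX_X

X__XXXXXXXXXXX_X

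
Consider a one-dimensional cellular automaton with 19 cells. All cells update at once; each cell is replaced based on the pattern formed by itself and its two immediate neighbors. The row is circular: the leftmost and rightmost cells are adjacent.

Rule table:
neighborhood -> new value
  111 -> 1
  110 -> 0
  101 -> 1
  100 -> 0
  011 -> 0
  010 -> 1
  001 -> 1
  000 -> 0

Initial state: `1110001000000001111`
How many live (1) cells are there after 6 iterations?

1100011000000010111
1000100000000111011
0001100000001010101
0010000000011111111
0110000000101111110
1000000001110111100
count of 1: 8

8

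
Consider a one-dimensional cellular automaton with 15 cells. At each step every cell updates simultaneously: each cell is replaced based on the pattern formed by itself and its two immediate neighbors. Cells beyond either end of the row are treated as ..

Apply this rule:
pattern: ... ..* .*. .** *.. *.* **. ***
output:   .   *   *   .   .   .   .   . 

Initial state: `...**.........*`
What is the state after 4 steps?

..*..........**
.**.........*..
*..........**..
*.........*....

*.........*....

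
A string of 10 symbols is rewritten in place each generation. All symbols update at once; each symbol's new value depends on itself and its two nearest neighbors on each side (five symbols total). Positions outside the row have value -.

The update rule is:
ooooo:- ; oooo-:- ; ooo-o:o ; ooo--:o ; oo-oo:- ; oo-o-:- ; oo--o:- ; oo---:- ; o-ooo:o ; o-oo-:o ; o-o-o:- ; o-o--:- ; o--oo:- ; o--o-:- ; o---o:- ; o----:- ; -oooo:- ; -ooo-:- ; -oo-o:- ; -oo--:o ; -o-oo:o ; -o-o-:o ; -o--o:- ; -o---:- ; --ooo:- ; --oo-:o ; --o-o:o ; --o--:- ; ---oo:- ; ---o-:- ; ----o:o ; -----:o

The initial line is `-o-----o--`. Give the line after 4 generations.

o-oooo--oo

----oo----
ooo-oo--oo
--o-oo--oo
o-oooo--oo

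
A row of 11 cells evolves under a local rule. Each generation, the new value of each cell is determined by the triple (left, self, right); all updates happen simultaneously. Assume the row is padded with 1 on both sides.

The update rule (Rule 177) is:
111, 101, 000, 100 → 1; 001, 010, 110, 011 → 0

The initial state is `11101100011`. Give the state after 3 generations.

01010110010

11010011001
10101000100
01010110010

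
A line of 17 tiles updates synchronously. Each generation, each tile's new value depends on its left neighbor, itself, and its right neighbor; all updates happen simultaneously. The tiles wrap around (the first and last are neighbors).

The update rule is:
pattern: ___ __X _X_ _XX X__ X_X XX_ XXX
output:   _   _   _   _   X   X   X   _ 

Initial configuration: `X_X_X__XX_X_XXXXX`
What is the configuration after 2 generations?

_XX_X_X__XX_X____

XX_X_X__XX_X_____
_XX_X_X__XX_X____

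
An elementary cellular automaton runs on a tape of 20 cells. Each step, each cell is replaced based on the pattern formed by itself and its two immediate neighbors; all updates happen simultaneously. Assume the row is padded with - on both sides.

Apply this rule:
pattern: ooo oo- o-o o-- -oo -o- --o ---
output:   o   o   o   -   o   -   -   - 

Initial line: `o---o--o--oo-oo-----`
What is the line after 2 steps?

----------ooooo-----

----------ooooo-----
----------ooooo-----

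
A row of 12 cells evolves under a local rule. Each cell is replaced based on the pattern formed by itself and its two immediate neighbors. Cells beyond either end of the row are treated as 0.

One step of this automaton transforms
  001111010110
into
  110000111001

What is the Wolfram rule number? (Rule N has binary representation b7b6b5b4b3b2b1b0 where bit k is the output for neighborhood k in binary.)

position 3: 111 → 0  (bit 7 = 0)
position 5: 110 → 0  (bit 6 = 0)
position 6: 101 → 1  (bit 5 = 1)
position 11: 100 → 1  (bit 4 = 1)
position 2: 011 → 0  (bit 3 = 0)
position 7: 010 → 1  (bit 2 = 1)
position 1: 001 → 1  (bit 1 = 1)
position 0: 000 → 1  (bit 0 = 1)
bits b7..b0 = 00110111 = 55

55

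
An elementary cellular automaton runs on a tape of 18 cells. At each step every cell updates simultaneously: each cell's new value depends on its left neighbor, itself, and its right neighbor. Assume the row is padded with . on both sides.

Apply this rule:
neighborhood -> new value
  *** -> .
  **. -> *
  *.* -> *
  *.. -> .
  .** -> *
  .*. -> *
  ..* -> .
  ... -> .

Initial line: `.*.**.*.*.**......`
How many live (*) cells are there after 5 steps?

2

.***********......
.*.........*......
.*.........*......  (fixed point — unchanged through step 5)
count of *: 2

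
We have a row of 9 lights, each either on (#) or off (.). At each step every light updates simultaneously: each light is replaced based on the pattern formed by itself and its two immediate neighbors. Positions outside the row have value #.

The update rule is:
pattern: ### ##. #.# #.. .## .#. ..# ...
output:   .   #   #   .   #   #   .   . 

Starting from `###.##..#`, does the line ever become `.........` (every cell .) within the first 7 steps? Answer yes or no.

..####..#
..#..#..#
..#..#..#  (fixed point — unchanged through step 7)
step 7 is ..#..#..#, still not uniform .

no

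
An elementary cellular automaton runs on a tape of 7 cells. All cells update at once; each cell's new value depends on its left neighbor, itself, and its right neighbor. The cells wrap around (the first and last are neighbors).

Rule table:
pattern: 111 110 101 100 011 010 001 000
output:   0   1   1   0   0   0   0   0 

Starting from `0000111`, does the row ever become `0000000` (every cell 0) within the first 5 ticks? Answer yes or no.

0000001
0000000
all cells are 0 at tick 2

yes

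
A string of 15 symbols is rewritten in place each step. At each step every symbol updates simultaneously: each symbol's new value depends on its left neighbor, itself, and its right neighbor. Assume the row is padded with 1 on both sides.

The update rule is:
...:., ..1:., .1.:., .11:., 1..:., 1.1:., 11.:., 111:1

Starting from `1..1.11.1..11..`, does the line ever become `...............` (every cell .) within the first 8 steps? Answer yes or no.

yes

step 1: ...............
all cells are . at step 1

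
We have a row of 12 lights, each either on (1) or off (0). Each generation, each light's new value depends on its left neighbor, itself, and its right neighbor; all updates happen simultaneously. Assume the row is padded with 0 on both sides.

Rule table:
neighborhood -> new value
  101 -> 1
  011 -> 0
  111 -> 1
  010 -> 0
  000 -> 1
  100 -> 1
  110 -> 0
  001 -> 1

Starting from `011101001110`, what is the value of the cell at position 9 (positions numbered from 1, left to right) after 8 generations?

1

101010110101
010101001010
101010110101  (repeats generation 1; period 2)
generation 8: 010101001010
position 9 holds 1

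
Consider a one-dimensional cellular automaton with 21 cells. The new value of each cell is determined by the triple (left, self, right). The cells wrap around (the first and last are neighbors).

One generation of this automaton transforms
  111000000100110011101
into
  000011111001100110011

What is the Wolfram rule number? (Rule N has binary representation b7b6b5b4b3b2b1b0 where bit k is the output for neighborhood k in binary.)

position 0: 111 → 0  (bit 7 = 0)
position 2: 110 → 0  (bit 6 = 0)
position 19: 101 → 1  (bit 5 = 1)
position 3: 100 → 0  (bit 4 = 0)
position 12: 011 → 1  (bit 3 = 1)
position 9: 010 → 0  (bit 2 = 0)
position 8: 001 → 1  (bit 1 = 1)
position 4: 000 → 1  (bit 0 = 1)
bits b7..b0 = 00101011 = 43

43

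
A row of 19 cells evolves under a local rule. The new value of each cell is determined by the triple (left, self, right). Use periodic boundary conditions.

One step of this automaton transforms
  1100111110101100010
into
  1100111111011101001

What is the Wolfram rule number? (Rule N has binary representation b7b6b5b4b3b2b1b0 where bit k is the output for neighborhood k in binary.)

position 5: 111 → 1  (bit 7 = 1)
position 1: 110 → 1  (bit 6 = 1)
position 9: 101 → 1  (bit 5 = 1)
position 2: 100 → 0  (bit 4 = 0)
position 0: 011 → 1  (bit 3 = 1)
position 10: 010 → 0  (bit 2 = 0)
position 3: 001 → 0  (bit 1 = 0)
position 15: 000 → 1  (bit 0 = 1)
bits b7..b0 = 11101001 = 233

233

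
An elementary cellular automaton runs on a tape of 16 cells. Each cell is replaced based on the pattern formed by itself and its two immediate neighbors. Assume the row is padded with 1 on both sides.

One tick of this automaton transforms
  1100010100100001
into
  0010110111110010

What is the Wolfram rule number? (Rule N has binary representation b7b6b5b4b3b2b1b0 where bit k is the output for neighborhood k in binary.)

position 0: 111 → 0  (bit 7 = 0)
position 1: 110 → 0  (bit 6 = 0)
position 6: 101 → 0  (bit 5 = 0)
position 2: 100 → 1  (bit 4 = 1)
position 15: 011 → 0  (bit 3 = 0)
position 5: 010 → 1  (bit 2 = 1)
position 4: 001 → 1  (bit 1 = 1)
position 3: 000 → 0  (bit 0 = 0)
bits b7..b0 = 00010110 = 22

22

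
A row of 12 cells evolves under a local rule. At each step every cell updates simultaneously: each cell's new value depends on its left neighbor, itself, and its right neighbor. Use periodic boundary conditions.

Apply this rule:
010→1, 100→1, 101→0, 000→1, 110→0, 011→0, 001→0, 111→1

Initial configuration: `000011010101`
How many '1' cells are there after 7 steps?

7

step 1: 111000010101
step 2: 110111010100
step 3: 000010010110
step 4: 111011010001
step 5: 110000011100
step 6: 001111001010
step 7: 100110101011
count of 1: 7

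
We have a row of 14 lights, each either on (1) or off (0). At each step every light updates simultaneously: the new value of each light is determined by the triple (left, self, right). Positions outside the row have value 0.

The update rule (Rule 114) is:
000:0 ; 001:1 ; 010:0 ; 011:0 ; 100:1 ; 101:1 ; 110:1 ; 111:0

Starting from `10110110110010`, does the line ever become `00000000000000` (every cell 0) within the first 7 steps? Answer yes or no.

no

01011011011101
10101101100110
01010110111011
10101011001101
01010101110110
10101010011011
01010101101101
step 7 is 01010101101101, still not uniform 0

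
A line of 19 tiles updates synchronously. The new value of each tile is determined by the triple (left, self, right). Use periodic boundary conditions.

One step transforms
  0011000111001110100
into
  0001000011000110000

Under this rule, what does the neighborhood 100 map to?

At position 4 the neighborhood is 100; the next row has 0 there.

0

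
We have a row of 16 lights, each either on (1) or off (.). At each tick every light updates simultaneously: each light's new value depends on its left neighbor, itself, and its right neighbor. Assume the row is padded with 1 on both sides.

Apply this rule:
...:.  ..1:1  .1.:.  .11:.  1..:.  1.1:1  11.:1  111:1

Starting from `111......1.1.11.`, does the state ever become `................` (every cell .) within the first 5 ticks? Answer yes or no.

no

tick 1: 111.....1.1.1.11
tick 2: 111....1.1.1.1.1
tick 3: 111...1.1.1.1.1.
tick 4: 111..1.1.1.1.1.1
tick 5: 111.1.1.1.1.1.1.
tick 5 is 111.1.1.1.1.1.1., still not uniform .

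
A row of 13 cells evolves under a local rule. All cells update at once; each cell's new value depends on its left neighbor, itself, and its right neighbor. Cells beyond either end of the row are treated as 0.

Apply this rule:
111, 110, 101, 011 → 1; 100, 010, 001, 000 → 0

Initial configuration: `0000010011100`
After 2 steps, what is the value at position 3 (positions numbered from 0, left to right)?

0

0000000011100
0000000011100
position 3 holds 0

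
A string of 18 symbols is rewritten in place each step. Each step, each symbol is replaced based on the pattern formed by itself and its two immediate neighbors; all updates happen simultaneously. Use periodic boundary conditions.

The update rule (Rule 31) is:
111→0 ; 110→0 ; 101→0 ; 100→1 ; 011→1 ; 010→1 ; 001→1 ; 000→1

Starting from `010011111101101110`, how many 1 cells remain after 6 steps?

111110000001001001
000001111111111111
111111000000000000
100000111111111111
011111100000000000
110000011111111111
count of 1: 13

13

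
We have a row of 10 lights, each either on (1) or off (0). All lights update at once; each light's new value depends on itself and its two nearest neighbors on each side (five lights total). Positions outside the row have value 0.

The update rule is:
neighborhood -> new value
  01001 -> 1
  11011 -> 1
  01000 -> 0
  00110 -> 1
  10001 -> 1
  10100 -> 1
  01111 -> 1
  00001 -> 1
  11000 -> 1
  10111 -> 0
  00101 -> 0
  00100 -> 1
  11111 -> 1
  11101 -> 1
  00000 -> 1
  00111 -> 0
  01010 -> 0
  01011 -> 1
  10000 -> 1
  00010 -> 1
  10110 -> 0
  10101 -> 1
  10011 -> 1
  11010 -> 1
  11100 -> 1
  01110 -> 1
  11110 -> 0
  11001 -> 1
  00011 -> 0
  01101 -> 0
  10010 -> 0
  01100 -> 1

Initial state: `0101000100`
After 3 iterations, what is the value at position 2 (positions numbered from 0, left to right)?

1

1001011101
1100101111
1110010101
position 2 holds 1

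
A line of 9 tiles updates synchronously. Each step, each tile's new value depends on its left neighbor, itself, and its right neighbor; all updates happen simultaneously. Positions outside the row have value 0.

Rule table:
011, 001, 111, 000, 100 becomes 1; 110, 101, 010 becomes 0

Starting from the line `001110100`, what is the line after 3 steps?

110011101

111100011
111011110
110011101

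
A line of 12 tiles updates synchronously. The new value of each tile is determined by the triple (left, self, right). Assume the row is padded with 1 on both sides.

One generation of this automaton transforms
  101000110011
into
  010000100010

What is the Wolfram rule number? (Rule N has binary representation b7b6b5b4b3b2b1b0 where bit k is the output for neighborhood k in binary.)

40

position 11: 111 → 0  (bit 7 = 0)
position 0: 110 → 0  (bit 6 = 0)
position 1: 101 → 1  (bit 5 = 1)
position 3: 100 → 0  (bit 4 = 0)
position 6: 011 → 1  (bit 3 = 1)
position 2: 010 → 0  (bit 2 = 0)
position 5: 001 → 0  (bit 1 = 0)
position 4: 000 → 0  (bit 0 = 0)
bits b7..b0 = 00101000 = 40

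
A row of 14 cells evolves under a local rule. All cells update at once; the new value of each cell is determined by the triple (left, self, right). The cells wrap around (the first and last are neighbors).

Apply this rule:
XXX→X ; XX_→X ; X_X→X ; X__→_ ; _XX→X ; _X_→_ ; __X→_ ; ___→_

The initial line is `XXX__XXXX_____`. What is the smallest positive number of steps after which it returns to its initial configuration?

XXX__XXXX_____

1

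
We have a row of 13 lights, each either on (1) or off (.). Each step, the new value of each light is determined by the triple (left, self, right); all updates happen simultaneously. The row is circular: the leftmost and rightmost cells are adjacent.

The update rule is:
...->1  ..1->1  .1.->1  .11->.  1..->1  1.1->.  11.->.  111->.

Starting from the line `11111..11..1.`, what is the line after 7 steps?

.....11..111.

.....11..111.
11111..11...1
.....11..111.  (repeats step 1; period 2)
step 7: .....11..111.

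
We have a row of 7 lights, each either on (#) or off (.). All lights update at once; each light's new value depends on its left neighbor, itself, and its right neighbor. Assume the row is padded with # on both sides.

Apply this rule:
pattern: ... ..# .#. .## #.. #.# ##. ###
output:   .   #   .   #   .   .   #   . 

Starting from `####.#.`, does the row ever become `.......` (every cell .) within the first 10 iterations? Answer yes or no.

no

...#...
..#...#
.#...##
....##.
...###.
..##.#.
.###...
.#.#..#
.....##
....##.
iteration 10 is ....##., still not uniform .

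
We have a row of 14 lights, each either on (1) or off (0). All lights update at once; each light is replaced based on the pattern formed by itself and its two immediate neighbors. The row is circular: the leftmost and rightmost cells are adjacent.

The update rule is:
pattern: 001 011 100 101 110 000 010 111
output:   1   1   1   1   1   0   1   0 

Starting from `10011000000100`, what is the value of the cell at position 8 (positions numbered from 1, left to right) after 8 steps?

11111100001111
00000110011000
00001111111100
00011000000110
00111100001111
11100110011001
00111111111111
11100000000001
position 8 holds 0

0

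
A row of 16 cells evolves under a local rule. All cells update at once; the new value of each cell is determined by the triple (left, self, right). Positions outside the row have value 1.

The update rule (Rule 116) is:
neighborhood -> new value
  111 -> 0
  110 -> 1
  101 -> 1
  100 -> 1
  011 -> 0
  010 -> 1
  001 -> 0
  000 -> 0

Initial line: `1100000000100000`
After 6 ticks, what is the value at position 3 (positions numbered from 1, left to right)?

0110000000110000
1011000000011000
1101100000001100
0110110000000110
1011011000000011
1101101100000000
position 3 holds 0

0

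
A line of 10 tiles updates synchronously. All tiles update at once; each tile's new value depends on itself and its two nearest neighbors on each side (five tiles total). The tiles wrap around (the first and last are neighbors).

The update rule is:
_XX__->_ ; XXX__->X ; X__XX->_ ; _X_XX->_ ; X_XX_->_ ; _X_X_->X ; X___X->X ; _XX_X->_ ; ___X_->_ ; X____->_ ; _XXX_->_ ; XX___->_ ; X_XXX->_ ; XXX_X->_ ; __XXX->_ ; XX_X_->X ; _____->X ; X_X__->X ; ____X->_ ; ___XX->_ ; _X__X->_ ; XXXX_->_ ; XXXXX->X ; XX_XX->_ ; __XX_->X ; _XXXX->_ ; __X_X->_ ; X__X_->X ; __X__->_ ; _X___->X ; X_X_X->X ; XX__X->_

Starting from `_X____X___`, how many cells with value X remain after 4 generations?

2

generation 1: __X____X__
generation 2: ___X____X_
generation 3: ____X____X
generation 4: X____X____
count of X: 2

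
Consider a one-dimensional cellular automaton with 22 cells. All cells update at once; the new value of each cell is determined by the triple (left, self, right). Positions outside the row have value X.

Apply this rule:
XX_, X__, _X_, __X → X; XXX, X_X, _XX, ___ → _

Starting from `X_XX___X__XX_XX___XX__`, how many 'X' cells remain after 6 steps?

X__XX_XXXX_X__XX_X_XXX
XXX_X____X_XXX_X_X____
__X_XX__XX___X_X_XX__X
XXX__XXX_XX_XX_X__XXX_
__XXX__X__X__X_XXX__X_
XX__XXXXXXXXXX___XXXX_
count of X: 16

16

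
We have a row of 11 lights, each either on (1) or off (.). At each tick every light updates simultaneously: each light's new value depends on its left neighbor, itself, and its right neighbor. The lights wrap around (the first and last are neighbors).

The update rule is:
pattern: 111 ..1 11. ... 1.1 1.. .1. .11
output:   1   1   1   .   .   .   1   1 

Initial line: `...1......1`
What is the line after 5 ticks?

..11.....11
.111....111
.111...1111
.111..11111
.111.111111

.111.111111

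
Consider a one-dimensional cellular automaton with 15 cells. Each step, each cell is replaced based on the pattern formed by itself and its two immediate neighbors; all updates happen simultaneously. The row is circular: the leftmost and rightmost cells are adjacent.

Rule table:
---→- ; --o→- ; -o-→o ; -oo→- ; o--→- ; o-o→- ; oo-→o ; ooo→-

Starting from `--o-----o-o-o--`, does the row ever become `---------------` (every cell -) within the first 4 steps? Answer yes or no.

--o-----o-o-o--  (fixed point — unchanged through step 4)
step 4 is --o-----o-o-o--, still not uniform -

no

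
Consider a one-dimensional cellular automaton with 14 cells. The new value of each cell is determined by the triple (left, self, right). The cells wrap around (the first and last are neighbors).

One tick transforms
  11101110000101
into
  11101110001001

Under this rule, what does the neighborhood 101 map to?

At position 3 the neighborhood is 101; the next row has 0 there.

0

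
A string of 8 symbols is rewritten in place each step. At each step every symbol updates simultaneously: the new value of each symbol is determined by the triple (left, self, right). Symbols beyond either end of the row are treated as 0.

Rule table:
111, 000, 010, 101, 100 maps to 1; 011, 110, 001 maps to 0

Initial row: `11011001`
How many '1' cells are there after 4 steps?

00100101
10110111
11001010
00101111
count of 1: 5

5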